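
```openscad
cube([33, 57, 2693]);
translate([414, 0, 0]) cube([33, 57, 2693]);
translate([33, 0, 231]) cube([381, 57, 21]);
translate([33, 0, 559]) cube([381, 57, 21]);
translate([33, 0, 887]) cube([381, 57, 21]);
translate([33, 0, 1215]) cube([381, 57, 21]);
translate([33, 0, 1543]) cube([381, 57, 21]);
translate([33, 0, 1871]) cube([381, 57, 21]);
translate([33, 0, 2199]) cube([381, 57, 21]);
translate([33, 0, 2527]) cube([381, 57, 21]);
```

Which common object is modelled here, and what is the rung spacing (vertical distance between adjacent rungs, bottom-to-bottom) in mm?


A ladder. The rung spacing is 328 mm.

Two tall 33×57 posts with 8 short bars between them — a ladder. Adjacent rungs sit at z = 231 and z = 559, so the spacing is 559 − 231 = 328 mm.


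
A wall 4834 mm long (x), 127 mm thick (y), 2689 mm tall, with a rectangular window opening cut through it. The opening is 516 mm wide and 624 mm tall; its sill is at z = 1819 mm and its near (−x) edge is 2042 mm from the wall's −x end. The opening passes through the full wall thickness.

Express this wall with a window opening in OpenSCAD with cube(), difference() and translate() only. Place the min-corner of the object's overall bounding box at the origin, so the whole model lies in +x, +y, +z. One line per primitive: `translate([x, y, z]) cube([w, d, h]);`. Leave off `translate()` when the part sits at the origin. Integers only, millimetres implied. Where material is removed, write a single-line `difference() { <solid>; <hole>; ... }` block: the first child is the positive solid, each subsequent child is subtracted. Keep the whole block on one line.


difference() { cube([4834, 127, 2689]); translate([2042, 0, 1819]) cube([516, 127, 624]); }


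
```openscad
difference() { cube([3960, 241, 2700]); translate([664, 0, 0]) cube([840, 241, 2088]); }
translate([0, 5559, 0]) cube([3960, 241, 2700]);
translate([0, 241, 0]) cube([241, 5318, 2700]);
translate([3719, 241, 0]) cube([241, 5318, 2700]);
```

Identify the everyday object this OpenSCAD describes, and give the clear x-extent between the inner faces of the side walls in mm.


A single room. The interior width is 3478 mm.

Four walls enclosing a rectangle with a door in the front wall — a room. Outside width 3960 minus two 241 mm walls gives 3478 mm.


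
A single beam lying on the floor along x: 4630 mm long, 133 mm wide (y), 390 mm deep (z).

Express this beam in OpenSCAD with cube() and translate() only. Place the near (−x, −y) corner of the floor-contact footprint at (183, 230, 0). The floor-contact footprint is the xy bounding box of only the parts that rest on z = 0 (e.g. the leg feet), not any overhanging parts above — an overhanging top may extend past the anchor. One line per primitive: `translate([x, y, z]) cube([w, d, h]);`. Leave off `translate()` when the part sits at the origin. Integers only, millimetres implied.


translate([183, 230, 0]) cube([4630, 133, 390]);


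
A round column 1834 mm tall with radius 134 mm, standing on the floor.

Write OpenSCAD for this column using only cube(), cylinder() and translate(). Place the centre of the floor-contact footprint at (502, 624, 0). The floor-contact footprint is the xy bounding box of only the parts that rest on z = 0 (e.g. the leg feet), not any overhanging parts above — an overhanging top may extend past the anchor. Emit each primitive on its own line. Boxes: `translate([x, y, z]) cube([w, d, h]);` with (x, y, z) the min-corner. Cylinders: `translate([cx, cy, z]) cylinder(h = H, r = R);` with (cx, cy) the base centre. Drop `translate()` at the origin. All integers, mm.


translate([502, 624, 0]) cylinder(h = 1834, r = 134);


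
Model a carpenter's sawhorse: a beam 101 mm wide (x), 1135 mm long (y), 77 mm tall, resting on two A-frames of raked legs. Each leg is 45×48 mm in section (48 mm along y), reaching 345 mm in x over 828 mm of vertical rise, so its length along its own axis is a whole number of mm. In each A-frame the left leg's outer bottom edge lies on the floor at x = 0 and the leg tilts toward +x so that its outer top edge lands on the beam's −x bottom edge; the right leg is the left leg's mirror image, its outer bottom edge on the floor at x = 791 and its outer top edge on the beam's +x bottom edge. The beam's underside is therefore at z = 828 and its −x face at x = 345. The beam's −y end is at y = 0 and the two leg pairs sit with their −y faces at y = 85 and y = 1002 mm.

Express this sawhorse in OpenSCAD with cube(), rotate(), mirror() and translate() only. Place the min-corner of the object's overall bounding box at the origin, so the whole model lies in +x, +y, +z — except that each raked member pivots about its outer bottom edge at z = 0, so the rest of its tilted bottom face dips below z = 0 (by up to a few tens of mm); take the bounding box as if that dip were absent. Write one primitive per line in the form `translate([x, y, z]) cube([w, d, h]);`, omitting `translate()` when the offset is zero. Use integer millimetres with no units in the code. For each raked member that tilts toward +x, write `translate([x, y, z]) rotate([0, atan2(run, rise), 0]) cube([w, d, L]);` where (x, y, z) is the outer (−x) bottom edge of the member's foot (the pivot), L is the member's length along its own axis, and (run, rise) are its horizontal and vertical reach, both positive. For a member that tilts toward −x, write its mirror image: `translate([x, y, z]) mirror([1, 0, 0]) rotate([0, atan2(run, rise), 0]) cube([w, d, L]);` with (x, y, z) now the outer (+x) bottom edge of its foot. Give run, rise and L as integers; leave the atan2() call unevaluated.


translate([345, 0, 828]) cube([101, 1135, 77]);
translate([0, 85, 0]) rotate([0, atan2(345, 828), 0]) cube([45, 48, 897]);
translate([791, 85, 0]) mirror([1, 0, 0]) rotate([0, atan2(345, 828), 0]) cube([45, 48, 897]);
translate([0, 1002, 0]) rotate([0, atan2(345, 828), 0]) cube([45, 48, 897]);
translate([791, 1002, 0]) mirror([1, 0, 0]) rotate([0, atan2(345, 828), 0]) cube([45, 48, 897]);


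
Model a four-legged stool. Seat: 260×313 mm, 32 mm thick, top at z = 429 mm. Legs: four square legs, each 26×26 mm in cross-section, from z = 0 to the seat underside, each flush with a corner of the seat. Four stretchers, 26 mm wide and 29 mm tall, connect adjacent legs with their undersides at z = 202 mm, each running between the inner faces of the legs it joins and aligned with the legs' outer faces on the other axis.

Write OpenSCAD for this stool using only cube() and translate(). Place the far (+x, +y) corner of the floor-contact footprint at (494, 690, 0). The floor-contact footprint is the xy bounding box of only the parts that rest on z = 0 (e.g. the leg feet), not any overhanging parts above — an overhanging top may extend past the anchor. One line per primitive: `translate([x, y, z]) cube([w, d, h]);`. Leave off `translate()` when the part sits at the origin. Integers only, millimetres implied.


// leg_h = 429 - 32 = 397
// stretcher span = 260 - 2*26 = 208
translate([234, 377, 397]) cube([260, 313, 32]);
translate([234, 377, 0]) cube([26, 26, 397]);
translate([468, 377, 0]) cube([26, 26, 397]);
translate([234, 664, 0]) cube([26, 26, 397]);
translate([468, 664, 0]) cube([26, 26, 397]);
translate([260, 377, 202]) cube([208, 26, 29]);
translate([260, 664, 202]) cube([208, 26, 29]);
translate([234, 403, 202]) cube([26, 261, 29]);
translate([468, 403, 202]) cube([26, 261, 29]);


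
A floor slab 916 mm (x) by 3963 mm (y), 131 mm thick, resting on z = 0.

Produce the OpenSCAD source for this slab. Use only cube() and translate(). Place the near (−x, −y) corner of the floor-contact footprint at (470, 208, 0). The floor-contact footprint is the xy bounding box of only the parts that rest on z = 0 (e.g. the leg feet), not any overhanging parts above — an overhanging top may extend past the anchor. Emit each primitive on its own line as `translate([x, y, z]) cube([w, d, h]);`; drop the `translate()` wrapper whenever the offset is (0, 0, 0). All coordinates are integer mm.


translate([470, 208, 0]) cube([916, 3963, 131]);


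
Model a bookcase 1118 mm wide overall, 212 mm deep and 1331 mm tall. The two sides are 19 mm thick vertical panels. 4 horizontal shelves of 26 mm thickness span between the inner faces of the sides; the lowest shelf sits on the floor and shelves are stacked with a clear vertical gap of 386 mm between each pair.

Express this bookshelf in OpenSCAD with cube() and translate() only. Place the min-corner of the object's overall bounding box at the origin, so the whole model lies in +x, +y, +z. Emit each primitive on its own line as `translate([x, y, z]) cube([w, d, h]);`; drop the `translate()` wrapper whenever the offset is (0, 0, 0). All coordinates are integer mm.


cube([19, 212, 1331]);
translate([1099, 0, 0]) cube([19, 212, 1331]);
translate([19, 0, 0]) cube([1080, 212, 26]);
translate([19, 0, 412]) cube([1080, 212, 26]);
translate([19, 0, 824]) cube([1080, 212, 26]);
translate([19, 0, 1236]) cube([1080, 212, 26]);


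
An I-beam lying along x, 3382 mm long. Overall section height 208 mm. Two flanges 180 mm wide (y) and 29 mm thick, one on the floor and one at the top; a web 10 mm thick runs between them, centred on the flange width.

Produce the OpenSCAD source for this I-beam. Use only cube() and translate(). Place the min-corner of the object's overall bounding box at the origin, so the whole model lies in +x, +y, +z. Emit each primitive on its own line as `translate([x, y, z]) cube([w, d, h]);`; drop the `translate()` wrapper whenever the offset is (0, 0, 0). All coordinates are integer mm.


cube([3382, 180, 29]);
translate([0, 85, 29]) cube([3382, 10, 150]);
translate([0, 0, 179]) cube([3382, 180, 29]);


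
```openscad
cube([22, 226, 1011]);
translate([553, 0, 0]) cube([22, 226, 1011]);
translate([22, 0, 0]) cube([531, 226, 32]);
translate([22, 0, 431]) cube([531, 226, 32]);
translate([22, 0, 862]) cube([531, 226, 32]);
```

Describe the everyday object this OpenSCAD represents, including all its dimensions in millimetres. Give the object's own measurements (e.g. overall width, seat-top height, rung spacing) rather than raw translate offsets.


An open bookshelf. Two side panels, each 22 mm thick, 226 mm deep and 1011 mm tall, stand 575 mm apart (outside-to-outside). Between them sit 3 shelves, each 32 mm thick and 226 mm deep, spanning the full gap between the sides. The bottom shelf rests on the floor (its underside at z = 0) and the clear gap between one shelf's top and the next shelf's underside is 399 mm.


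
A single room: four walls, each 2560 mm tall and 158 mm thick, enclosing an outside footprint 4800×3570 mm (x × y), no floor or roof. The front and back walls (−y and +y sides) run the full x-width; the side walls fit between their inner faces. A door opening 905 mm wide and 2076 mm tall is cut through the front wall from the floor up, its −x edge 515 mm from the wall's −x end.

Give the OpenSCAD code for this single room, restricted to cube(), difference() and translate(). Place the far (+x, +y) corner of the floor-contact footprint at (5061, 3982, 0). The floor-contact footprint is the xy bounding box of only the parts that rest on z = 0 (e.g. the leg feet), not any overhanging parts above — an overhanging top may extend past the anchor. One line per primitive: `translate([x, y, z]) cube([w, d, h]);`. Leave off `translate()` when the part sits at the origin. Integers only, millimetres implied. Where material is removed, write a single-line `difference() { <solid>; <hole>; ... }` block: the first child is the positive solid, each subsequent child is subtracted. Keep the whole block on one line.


difference() { translate([261, 412, 0]) cube([4800, 158, 2560]); translate([776, 412, 0]) cube([905, 158, 2076]); }
translate([261, 3824, 0]) cube([4800, 158, 2560]);
translate([261, 570, 0]) cube([158, 3254, 2560]);
translate([4903, 570, 0]) cube([158, 3254, 2560]);


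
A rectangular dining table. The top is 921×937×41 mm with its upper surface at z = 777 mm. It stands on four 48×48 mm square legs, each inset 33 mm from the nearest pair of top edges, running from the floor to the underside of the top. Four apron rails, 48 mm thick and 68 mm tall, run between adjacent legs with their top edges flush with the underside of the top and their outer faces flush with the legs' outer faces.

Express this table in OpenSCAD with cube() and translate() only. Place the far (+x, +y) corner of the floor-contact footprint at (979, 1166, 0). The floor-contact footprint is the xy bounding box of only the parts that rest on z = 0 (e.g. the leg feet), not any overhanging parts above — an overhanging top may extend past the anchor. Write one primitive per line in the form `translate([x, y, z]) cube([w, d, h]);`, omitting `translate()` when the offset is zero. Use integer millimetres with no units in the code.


// leg_h = 777 - 41 = 736
// apron z = 736 - 68 = 668
translate([91, 262, 736]) cube([921, 937, 41]);
translate([124, 295, 0]) cube([48, 48, 736]);
translate([931, 295, 0]) cube([48, 48, 736]);
translate([124, 1118, 0]) cube([48, 48, 736]);
translate([931, 1118, 0]) cube([48, 48, 736]);
translate([172, 295, 668]) cube([759, 48, 68]);
translate([172, 1118, 668]) cube([759, 48, 68]);
translate([124, 343, 668]) cube([48, 775, 68]);
translate([931, 343, 668]) cube([48, 775, 68]);


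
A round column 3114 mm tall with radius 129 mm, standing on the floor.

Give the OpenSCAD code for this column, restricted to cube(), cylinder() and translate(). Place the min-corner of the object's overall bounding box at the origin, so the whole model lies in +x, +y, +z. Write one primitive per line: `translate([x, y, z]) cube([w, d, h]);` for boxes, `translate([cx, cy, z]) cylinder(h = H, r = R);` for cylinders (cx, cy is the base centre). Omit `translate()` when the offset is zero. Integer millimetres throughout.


translate([129, 129, 0]) cylinder(h = 3114, r = 129);


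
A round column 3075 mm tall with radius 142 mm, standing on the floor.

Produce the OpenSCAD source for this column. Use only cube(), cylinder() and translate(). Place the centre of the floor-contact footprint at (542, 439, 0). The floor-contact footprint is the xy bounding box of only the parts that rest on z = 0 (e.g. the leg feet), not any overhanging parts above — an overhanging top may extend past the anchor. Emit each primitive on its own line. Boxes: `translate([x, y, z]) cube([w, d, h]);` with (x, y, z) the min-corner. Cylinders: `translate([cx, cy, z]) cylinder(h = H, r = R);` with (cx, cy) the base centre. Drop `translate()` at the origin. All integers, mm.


translate([542, 439, 0]) cylinder(h = 3075, r = 142);


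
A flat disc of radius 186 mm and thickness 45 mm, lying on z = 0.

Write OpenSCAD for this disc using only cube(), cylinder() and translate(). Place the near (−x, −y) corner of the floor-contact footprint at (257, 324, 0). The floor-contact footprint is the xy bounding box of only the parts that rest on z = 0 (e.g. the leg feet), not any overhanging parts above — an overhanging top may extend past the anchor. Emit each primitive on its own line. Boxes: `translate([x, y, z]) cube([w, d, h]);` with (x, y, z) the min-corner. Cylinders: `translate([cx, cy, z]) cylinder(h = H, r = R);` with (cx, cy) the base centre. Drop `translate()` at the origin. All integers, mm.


translate([443, 510, 0]) cylinder(h = 45, r = 186);


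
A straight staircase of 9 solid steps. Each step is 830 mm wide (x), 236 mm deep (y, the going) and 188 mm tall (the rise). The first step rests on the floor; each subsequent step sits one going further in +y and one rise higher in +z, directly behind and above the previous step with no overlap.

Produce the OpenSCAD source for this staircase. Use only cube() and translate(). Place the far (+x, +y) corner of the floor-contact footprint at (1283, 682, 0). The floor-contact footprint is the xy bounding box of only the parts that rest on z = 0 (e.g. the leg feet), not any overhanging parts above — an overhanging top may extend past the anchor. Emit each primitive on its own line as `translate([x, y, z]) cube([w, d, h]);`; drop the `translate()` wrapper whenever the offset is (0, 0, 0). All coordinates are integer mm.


translate([453, 446, 0]) cube([830, 236, 188]);
translate([453, 682, 188]) cube([830, 236, 188]);
translate([453, 918, 376]) cube([830, 236, 188]);
translate([453, 1154, 564]) cube([830, 236, 188]);
translate([453, 1390, 752]) cube([830, 236, 188]);
translate([453, 1626, 940]) cube([830, 236, 188]);
translate([453, 1862, 1128]) cube([830, 236, 188]);
translate([453, 2098, 1316]) cube([830, 236, 188]);
translate([453, 2334, 1504]) cube([830, 236, 188]);


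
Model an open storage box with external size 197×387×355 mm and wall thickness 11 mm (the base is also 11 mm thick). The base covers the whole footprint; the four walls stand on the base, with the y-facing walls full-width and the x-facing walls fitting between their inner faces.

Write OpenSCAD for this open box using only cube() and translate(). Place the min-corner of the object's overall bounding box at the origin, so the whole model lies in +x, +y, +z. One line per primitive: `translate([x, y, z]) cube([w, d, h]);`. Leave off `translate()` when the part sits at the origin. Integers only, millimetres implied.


cube([197, 387, 11]);
translate([0, 0, 11]) cube([197, 11, 344]);
translate([0, 376, 11]) cube([197, 11, 344]);
translate([0, 11, 11]) cube([11, 365, 344]);
translate([186, 11, 11]) cube([11, 365, 344]);


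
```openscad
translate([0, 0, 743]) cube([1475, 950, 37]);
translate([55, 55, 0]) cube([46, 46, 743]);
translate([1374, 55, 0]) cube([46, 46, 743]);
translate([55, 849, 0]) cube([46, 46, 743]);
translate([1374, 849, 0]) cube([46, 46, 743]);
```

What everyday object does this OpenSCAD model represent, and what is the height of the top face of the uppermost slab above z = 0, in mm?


A table. The table height is 780 mm.

A 1475×950×37 slab sits at z = 743 on four 46 mm square posts — a table. The top surface is at 743 + 37 = 780 mm.


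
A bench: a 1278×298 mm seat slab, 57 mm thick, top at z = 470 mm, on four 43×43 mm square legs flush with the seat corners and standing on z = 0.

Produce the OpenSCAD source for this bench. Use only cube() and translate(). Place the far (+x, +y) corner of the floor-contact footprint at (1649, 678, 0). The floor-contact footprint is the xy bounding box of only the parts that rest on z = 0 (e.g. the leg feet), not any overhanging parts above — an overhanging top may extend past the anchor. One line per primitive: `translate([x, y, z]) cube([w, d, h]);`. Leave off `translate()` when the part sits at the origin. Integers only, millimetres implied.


translate([371, 380, 413]) cube([1278, 298, 57]);
translate([371, 380, 0]) cube([43, 43, 413]);
translate([371, 635, 0]) cube([43, 43, 413]);
translate([1606, 380, 0]) cube([43, 43, 413]);
translate([1606, 635, 0]) cube([43, 43, 413]);


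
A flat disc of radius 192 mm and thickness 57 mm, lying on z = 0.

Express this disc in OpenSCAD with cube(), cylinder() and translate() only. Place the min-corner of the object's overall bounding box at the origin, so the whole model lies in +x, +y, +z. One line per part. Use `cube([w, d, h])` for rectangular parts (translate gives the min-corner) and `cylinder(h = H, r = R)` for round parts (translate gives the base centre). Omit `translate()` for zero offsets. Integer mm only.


translate([192, 192, 0]) cylinder(h = 57, r = 192);


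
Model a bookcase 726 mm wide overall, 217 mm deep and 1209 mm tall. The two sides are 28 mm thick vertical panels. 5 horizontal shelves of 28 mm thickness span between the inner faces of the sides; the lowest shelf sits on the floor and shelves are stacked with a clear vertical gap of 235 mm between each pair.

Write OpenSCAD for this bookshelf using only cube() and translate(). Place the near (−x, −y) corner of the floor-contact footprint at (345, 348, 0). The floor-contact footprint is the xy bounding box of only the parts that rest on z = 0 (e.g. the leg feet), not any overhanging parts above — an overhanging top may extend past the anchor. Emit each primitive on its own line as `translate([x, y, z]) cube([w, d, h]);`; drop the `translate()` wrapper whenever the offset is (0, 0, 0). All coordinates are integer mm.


translate([345, 348, 0]) cube([28, 217, 1209]);
translate([1043, 348, 0]) cube([28, 217, 1209]);
translate([373, 348, 0]) cube([670, 217, 28]);
translate([373, 348, 263]) cube([670, 217, 28]);
translate([373, 348, 526]) cube([670, 217, 28]);
translate([373, 348, 789]) cube([670, 217, 28]);
translate([373, 348, 1052]) cube([670, 217, 28]);


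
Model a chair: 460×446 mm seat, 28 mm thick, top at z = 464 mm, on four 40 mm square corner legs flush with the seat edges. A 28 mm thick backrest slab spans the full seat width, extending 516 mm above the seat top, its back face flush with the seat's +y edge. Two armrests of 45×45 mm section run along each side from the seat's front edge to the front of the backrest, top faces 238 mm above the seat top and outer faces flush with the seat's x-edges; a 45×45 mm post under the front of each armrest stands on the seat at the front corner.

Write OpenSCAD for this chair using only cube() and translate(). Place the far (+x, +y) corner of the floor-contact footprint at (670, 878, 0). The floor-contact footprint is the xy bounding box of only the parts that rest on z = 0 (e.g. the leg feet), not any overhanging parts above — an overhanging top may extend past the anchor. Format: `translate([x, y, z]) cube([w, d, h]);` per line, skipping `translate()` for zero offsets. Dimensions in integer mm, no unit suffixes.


// leg_h = 464 - 28 = 436
// arm post h = 238 - 45 = 193
translate([210, 432, 436]) cube([460, 446, 28]);
translate([210, 432, 0]) cube([40, 40, 436]);
translate([630, 432, 0]) cube([40, 40, 436]);
translate([210, 838, 0]) cube([40, 40, 436]);
translate([630, 838, 0]) cube([40, 40, 436]);
translate([210, 850, 464]) cube([460, 28, 516]);
translate([210, 432, 657]) cube([45, 418, 45]);
translate([625, 432, 657]) cube([45, 418, 45]);
translate([210, 432, 464]) cube([45, 45, 193]);
translate([625, 432, 464]) cube([45, 45, 193]);


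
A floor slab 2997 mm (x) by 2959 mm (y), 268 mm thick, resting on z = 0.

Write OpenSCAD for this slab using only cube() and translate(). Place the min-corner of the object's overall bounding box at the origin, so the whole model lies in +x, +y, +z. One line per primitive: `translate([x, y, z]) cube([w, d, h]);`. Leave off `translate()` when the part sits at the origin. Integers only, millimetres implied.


cube([2997, 2959, 268]);


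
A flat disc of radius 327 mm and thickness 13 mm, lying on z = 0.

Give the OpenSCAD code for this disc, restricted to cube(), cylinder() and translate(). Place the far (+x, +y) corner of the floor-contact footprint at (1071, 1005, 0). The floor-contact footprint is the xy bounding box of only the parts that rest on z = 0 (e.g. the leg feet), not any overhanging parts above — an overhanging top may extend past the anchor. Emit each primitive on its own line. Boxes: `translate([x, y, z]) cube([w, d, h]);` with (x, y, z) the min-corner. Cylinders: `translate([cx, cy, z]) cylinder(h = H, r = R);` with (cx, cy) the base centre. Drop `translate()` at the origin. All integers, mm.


translate([744, 678, 0]) cylinder(h = 13, r = 327);


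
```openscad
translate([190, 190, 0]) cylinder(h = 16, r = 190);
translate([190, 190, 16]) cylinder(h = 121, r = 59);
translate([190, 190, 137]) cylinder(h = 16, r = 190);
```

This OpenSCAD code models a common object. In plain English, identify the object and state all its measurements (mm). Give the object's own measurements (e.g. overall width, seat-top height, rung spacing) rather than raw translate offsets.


A spool: two coaxial disc flanges of radius 190 mm and thickness 16 mm, joined by a core cylinder of radius 59 mm and height 121 mm. The lower flange rests on z = 0 and the three cylinders share a vertical axis.


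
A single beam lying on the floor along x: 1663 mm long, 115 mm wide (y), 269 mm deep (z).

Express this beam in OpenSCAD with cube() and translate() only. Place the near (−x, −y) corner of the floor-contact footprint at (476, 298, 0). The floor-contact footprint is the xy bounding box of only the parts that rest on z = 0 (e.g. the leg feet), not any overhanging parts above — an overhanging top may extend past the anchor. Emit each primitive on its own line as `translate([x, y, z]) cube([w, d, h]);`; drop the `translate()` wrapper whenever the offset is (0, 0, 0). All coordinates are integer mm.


translate([476, 298, 0]) cube([1663, 115, 269]);


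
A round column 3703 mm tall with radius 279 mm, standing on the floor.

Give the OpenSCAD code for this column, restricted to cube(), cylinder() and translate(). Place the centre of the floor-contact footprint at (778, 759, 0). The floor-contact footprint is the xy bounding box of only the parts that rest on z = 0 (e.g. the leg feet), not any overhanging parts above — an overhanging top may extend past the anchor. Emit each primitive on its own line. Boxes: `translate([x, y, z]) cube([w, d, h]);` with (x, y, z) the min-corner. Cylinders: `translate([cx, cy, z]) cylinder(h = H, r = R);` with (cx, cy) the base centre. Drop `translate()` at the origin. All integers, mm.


translate([778, 759, 0]) cylinder(h = 3703, r = 279);


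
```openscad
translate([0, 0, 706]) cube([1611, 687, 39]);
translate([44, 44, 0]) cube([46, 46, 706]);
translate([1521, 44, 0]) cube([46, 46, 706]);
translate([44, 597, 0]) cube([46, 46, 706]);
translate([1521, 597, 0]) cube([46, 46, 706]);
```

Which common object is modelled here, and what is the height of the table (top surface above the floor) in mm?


A table. The table height is 745 mm.

A 1611×687×39 slab sits at z = 706 on four 46 mm square posts — a table. The top surface is at 706 + 39 = 745 mm.


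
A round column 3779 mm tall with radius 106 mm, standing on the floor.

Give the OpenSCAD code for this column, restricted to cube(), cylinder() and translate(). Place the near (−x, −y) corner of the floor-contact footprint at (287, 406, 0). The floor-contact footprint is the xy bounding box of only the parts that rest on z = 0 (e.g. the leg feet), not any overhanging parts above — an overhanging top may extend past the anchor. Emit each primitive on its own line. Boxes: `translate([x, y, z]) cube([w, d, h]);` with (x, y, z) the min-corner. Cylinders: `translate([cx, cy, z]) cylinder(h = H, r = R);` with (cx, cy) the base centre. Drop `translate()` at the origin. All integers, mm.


translate([393, 512, 0]) cylinder(h = 3779, r = 106);


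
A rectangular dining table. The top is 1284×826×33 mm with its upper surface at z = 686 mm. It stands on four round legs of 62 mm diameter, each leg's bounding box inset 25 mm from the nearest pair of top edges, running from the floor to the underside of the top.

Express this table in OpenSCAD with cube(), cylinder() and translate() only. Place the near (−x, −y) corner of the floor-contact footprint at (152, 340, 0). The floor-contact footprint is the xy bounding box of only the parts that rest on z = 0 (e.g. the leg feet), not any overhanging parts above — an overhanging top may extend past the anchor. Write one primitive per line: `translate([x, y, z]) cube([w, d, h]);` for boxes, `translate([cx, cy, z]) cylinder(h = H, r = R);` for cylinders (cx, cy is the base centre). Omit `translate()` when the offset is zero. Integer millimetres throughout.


translate([127, 315, 653]) cube([1284, 826, 33]);
translate([183, 371, 0]) cylinder(h = 653, r = 31);
translate([1355, 371, 0]) cylinder(h = 653, r = 31);
translate([183, 1085, 0]) cylinder(h = 653, r = 31);
translate([1355, 1085, 0]) cylinder(h = 653, r = 31);


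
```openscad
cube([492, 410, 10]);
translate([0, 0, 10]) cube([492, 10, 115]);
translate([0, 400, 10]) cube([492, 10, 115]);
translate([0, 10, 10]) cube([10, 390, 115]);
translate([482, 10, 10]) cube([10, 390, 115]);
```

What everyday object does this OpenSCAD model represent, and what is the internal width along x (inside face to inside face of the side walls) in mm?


An open box. The internal width is 472 mm.

A 492×410 base slab with four walls standing on it — an open box. The base is 492 mm wide and the walls are 10 mm thick, so the internal width is 492 − 2 × 10 = 472 mm.


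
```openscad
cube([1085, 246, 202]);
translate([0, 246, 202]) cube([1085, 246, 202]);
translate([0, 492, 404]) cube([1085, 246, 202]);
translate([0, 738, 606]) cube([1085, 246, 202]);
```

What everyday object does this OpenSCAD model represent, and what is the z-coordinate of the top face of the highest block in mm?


A staircase. The total rise is 808 mm.

4 identical blocks, each offset up and back from the previous — a staircase. Each step is 202 mm tall and there are 4 of them, so the total rise is 4 × 202 = 808 mm.


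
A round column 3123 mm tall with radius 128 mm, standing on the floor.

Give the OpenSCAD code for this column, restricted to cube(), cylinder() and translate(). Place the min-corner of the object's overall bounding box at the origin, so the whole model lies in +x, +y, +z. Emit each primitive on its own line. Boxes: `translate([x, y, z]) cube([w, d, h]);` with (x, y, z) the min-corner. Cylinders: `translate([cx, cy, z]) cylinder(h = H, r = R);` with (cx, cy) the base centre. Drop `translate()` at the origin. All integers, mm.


translate([128, 128, 0]) cylinder(h = 3123, r = 128);


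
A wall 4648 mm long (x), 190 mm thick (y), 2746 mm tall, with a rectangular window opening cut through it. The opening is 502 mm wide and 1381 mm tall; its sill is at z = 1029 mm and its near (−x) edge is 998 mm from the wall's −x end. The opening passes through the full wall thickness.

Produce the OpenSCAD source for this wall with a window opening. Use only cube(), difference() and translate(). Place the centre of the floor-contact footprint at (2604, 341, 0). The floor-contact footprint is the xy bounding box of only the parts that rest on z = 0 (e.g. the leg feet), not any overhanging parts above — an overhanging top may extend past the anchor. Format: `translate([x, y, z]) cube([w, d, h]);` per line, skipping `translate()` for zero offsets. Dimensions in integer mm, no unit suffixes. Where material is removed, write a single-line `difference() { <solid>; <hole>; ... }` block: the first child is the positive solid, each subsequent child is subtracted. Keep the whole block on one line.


difference() { translate([280, 246, 0]) cube([4648, 190, 2746]); translate([1278, 246, 1029]) cube([502, 190, 1381]); }


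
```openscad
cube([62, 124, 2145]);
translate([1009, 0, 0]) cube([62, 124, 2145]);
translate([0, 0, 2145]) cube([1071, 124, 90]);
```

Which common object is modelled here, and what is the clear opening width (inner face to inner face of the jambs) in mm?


A door frame. The clear opening width is 947 mm.

Two 2145 mm tall posts with a header on top — a door frame. The left jamb is 62 mm wide at x = 0; the right jamb starts at x = 1009. The clear opening is 1009 − 62 = 947 mm.


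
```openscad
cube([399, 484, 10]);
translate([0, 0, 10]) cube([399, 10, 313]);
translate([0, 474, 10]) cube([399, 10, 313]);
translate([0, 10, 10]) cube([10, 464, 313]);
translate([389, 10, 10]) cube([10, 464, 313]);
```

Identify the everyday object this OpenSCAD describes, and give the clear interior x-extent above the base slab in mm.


An open box. The internal width is 379 mm.

A 399×484 base slab with four walls standing on it — an open box. The base is 399 mm wide and the walls are 10 mm thick, so the internal width is 399 − 2 × 10 = 379 mm.


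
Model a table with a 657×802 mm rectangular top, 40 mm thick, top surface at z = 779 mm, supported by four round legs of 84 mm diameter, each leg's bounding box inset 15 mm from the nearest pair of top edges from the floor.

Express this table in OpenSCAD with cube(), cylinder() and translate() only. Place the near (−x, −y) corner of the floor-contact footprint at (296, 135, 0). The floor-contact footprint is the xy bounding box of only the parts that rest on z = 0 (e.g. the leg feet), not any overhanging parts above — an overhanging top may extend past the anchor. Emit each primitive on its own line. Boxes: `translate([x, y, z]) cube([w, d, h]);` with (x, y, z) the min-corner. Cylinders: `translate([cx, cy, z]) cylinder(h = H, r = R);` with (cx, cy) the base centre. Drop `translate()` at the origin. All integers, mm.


translate([281, 120, 739]) cube([657, 802, 40]);
translate([338, 177, 0]) cylinder(h = 739, r = 42);
translate([881, 177, 0]) cylinder(h = 739, r = 42);
translate([338, 865, 0]) cylinder(h = 739, r = 42);
translate([881, 865, 0]) cylinder(h = 739, r = 42);


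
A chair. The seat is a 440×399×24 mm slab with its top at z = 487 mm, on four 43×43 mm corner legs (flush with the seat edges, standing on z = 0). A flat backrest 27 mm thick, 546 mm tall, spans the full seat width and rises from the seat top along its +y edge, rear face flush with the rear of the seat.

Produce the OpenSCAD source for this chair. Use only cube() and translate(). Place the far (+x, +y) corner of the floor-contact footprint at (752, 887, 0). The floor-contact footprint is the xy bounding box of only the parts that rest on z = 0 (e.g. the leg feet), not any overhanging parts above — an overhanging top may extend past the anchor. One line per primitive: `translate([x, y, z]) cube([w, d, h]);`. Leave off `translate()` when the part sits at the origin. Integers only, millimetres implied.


translate([312, 488, 463]) cube([440, 399, 24]);
translate([312, 488, 0]) cube([43, 43, 463]);
translate([709, 488, 0]) cube([43, 43, 463]);
translate([312, 844, 0]) cube([43, 43, 463]);
translate([709, 844, 0]) cube([43, 43, 463]);
translate([312, 860, 487]) cube([440, 27, 546]);


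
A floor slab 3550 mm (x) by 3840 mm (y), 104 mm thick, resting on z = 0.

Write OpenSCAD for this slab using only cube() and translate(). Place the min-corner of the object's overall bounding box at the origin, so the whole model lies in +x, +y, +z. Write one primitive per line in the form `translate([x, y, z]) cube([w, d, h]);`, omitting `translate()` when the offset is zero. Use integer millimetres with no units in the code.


cube([3550, 3840, 104]);


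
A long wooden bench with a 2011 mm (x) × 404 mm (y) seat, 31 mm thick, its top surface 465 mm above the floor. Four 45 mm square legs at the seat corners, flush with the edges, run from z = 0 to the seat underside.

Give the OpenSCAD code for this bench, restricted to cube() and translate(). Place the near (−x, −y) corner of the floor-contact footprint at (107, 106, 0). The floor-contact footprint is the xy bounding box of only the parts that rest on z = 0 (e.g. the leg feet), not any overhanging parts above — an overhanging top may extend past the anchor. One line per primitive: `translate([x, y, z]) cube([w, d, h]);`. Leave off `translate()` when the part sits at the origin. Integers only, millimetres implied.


translate([107, 106, 434]) cube([2011, 404, 31]);
translate([107, 106, 0]) cube([45, 45, 434]);
translate([107, 465, 0]) cube([45, 45, 434]);
translate([2073, 106, 0]) cube([45, 45, 434]);
translate([2073, 465, 0]) cube([45, 45, 434]);


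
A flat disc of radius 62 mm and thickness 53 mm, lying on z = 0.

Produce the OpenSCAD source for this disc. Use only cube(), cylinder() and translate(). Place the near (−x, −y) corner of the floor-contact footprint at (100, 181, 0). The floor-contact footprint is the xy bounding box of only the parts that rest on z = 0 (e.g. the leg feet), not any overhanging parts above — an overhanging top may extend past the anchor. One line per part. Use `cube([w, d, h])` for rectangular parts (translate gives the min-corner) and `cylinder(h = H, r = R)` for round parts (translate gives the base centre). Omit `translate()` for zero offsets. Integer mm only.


translate([162, 243, 0]) cylinder(h = 53, r = 62);


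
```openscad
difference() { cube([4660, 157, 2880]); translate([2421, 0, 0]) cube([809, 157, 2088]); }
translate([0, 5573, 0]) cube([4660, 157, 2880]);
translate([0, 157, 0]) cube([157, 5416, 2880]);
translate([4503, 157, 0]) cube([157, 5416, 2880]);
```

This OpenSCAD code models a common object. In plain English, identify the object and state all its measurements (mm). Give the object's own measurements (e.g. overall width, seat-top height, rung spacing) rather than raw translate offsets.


A single room: four walls, each 2880 mm tall and 157 mm thick, enclosing an outside footprint 4660×5730 mm (x × y), no floor or roof. The front and back walls (−y and +y sides) run the full x-width; the side walls fit between their inner faces. A door opening 809 mm wide and 2088 mm tall is cut through the front wall from the floor up, its −x edge 2421 mm from the wall's −x end.


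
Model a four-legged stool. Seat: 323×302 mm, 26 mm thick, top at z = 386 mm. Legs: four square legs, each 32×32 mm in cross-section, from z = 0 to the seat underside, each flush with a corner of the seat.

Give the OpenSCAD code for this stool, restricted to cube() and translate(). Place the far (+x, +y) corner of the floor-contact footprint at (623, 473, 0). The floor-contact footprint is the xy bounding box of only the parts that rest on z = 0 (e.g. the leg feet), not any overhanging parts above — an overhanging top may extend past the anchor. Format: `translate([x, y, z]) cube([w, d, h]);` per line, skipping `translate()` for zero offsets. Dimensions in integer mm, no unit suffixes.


// leg_h = 386 - 26 = 360
translate([300, 171, 360]) cube([323, 302, 26]);
translate([300, 171, 0]) cube([32, 32, 360]);
translate([591, 171, 0]) cube([32, 32, 360]);
translate([300, 441, 0]) cube([32, 32, 360]);
translate([591, 441, 0]) cube([32, 32, 360]);


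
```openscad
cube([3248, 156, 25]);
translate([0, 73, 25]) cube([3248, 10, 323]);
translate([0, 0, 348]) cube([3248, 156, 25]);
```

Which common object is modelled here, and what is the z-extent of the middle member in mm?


An I-beam. The web height is 323 mm.

Two wide flanges with a thin centred web — an I-beam. Overall 373 mm minus two 25 mm flanges gives a web of 373 − 2·25 = 323 mm.


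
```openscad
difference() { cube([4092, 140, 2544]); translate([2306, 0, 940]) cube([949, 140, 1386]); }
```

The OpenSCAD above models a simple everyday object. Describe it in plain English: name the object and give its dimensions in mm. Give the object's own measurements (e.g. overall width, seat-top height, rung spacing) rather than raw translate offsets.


A wall 4092 mm long (x), 140 mm thick (y), 2544 mm tall, with a rectangular window opening cut through it. The opening is 949 mm wide and 1386 mm tall; its sill is at z = 940 mm and its near (−x) edge is 2306 mm from the wall's −x end. The opening passes through the full wall thickness.


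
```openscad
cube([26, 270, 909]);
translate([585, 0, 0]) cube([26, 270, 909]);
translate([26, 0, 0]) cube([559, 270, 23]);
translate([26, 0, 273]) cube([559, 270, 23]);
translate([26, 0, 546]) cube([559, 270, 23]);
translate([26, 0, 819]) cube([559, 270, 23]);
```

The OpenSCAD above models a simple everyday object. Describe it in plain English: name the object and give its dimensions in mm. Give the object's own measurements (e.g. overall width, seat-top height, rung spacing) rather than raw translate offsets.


An open bookshelf. Two side panels, each 26 mm thick, 270 mm deep and 909 mm tall, stand 611 mm apart (outside-to-outside). Between them sit 4 shelves, each 23 mm thick and 270 mm deep, spanning the full gap between the sides. The bottom shelf rests on the floor (its underside at z = 0) and the clear gap between one shelf's top and the next shelf's underside is 250 mm.


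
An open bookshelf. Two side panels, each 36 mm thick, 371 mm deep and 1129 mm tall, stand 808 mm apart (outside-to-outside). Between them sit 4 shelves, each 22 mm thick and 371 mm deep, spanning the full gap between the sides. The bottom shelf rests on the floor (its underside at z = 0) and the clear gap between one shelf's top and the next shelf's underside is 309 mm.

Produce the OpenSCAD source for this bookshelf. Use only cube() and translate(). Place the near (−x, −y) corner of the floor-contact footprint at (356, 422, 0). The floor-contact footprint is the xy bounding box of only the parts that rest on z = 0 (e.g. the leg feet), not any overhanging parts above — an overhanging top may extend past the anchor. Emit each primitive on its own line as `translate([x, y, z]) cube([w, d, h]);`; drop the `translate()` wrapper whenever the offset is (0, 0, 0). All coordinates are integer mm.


translate([356, 422, 0]) cube([36, 371, 1129]);
translate([1128, 422, 0]) cube([36, 371, 1129]);
translate([392, 422, 0]) cube([736, 371, 22]);
translate([392, 422, 331]) cube([736, 371, 22]);
translate([392, 422, 662]) cube([736, 371, 22]);
translate([392, 422, 993]) cube([736, 371, 22]);
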